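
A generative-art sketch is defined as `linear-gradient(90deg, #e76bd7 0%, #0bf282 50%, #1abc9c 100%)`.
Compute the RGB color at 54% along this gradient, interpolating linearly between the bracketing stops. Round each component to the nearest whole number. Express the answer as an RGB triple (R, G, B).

54% lies between the 50% and 100% stops, so the local fraction is t = (54 − 50)/(100 − 50) = 4/50 ≈ 0.08.
#0bf282 → (11, 242, 130); #1abc9c → (26, 188, 156).
R = 11 + 0.08 × (26 − 11) = 12.2 → 12
G = 242 + 0.08 × (188 − 242) = 237.68 → 238
B = 130 + 0.08 × (156 − 130) = 132.08 → 132

(12, 238, 132)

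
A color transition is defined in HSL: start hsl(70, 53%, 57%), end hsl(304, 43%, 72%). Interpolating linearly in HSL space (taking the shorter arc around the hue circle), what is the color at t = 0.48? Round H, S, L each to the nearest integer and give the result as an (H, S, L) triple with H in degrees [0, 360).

(10, 48, 64)

Hue: 304 − 70 = 234°, but |234| > 180 so the shorter arc goes the other way: Δh = 234 − 360 = -126°.
H = 70 + 0.48 × (-126) = 9.52 → 10°
S = 53 + 0.48 × (43 − 53) = 48.2 → 48%
L = 57 + 0.48 × (72 − 57) = 64.2 → 64%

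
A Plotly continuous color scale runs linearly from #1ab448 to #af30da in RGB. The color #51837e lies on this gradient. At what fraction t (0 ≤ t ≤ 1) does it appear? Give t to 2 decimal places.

0.37

Invert the lerp on the R channel (largest span, 149): t = (81 − 26) / (175 − 26) = 55/149 = 0.36913.
Check on G: (131 − 180)/(48 − 180) = 0.3712 ✓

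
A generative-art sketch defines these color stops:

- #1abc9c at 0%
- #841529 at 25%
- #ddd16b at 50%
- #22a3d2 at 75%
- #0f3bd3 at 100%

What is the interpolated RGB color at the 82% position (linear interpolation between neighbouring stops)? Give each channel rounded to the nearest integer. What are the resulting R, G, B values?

82% lies between the 75% and 100% stops, so the local fraction is t = (82 − 75)/(100 − 75) = 7/25 ≈ 0.28.
#22a3d2 → (34, 163, 210); #0f3bd3 → (15, 59, 211).
R = 34 + 0.28 × (15 − 34) = 28.68 → 29
G = 163 + 0.28 × (59 − 163) = 133.88 → 134
B = 210 + 0.28 × (211 − 210) = 210.28 → 210

(29, 134, 210)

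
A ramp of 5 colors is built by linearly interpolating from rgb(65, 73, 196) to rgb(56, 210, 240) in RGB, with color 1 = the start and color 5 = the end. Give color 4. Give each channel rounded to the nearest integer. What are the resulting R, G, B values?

With 5 swatches and endpoints inclusive, swatch 4 sits at t = (4 − 1)/(5 − 1) = 3/4 ≈ 0.75.
R = 65 + 0.75 × (56 − 65) = 58.25 → 58
G = 73 + 0.75 × (210 − 73) = 175.75 → 176
B = 196 + 0.75 × (240 − 196) = 229 → 229

(58, 176, 229)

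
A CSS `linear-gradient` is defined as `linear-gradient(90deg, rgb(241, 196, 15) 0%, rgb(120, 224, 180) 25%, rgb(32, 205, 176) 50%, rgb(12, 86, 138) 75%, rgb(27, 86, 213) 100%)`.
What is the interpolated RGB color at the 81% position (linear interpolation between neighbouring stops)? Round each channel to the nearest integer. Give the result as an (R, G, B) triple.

81% lies between the 75% and 100% stops, so the local fraction is t = (81 − 75)/(100 − 75) = 6/25 ≈ 0.24.
R = 12 + 0.24 × (27 − 12) = 15.6 → 16
G = 86 + 0.24 × (86 − 86) = 86 → 86
B = 138 + 0.24 × (213 − 138) = 156 → 156

(16, 86, 156)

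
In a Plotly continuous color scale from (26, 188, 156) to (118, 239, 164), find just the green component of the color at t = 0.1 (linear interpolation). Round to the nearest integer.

193

G = 188 + 0.1 × (239 − 188) = 193.1 → 193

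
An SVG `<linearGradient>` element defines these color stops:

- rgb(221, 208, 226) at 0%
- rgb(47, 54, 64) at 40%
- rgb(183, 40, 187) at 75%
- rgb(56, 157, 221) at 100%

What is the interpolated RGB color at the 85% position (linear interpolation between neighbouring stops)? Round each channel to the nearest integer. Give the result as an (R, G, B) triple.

(132, 87, 201)

85% lies between the 75% and 100% stops, so the local fraction is t = (85 − 75)/(100 − 75) = 10/25 ≈ 0.4.
R = 183 + 0.4 × (56 − 183) = 132.2 → 132
G = 40 + 0.4 × (157 − 40) = 86.8 → 87
B = 187 + 0.4 × (221 − 187) = 200.6 → 201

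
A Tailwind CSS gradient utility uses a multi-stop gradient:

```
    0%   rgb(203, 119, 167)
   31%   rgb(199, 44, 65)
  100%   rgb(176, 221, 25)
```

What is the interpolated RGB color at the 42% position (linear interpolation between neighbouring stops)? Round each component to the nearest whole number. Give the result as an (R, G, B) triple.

(195, 72, 59)

42% lies between the 31% and 100% stops, so the local fraction is t = (42 − 31)/(100 − 31) = 11/69 ≈ 0.1594.
R = 199 + 0.1594 × (176 − 199) = 195.334 → 195
G = 44 + 0.1594 × (221 − 44) = 72.214 → 72
B = 65 + 0.1594 × (25 − 65) = 58.624 → 59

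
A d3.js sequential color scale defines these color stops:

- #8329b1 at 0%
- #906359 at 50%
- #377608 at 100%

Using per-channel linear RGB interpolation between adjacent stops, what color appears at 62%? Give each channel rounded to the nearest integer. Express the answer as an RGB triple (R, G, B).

(123, 104, 70)

62% lies between the 50% and 100% stops, so the local fraction is t = (62 − 50)/(100 − 50) = 12/50 ≈ 0.24.
#906359 → (144, 99, 89); #377608 → (55, 118, 8).
R = 144 + 0.24 × (55 − 144) = 122.64 → 123
G = 99 + 0.24 × (118 − 99) = 103.56 → 104
B = 89 + 0.24 × (8 − 89) = 69.56 → 70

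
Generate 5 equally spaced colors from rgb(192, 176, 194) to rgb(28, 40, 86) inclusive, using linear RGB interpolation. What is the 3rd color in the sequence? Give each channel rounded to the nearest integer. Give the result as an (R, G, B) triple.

(110, 108, 140)

With 5 swatches and endpoints inclusive, swatch 3 sits at t = (3 − 1)/(5 − 1) = 2/4 ≈ 0.5.
R = 192 + 0.5 × (28 − 192) = 110 → 110
G = 176 + 0.5 × (40 − 176) = 108 → 108
B = 194 + 0.5 × (86 − 194) = 140 → 140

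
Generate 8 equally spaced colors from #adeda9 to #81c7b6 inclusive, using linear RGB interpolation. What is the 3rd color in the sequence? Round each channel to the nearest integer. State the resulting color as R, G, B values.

With 8 swatches and endpoints inclusive, swatch 3 sits at t = (3 − 1)/(8 − 1) = 2/7 ≈ 0.2857.
#adeda9 → (173, 237, 169); #81c7b6 → (129, 199, 182).
R = 173 + 0.2857 × (129 − 173) = 160.429 → 160
G = 237 + 0.2857 × (199 − 237) = 226.143 → 226
B = 169 + 0.2857 × (182 − 169) = 172.714 → 173

(160, 226, 173)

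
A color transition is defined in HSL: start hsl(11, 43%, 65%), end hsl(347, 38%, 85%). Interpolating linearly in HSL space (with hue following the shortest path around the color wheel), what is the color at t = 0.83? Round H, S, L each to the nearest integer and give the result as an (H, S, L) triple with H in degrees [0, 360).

(351, 39, 82)

Hue: 347 − 11 = 336°, but |336| > 180 so the shorter arc goes the other way: Δh = 336 − 360 = -24°.
H = 11 + 0.83 × (-24) = -8.92 → -9 → -9 mod 360 = 351°
S = 43 + 0.83 × (38 − 43) = 38.85 → 39%
L = 65 + 0.83 × (85 − 65) = 81.6 → 82%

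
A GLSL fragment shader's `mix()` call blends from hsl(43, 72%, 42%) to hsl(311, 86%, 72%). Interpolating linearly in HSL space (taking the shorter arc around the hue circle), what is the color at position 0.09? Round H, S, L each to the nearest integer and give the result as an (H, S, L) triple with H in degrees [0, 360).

(35, 73, 45)

Hue: 311 − 43 = 268°, but |268| > 180 so the shorter arc goes the other way: Δh = 268 − 360 = -92°.
H = 43 + 0.09 × (-92) = 34.72 → 35°
S = 72 + 0.09 × (86 − 72) = 73.26 → 73%
L = 42 + 0.09 × (72 − 42) = 44.7 → 45%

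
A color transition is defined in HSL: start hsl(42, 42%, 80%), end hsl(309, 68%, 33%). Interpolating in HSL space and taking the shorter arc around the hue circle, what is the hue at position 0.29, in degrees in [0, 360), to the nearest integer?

15

Hue: 309 − 42 = 267°, but |267| > 180 so the shorter arc goes the other way: Δh = 267 − 360 = -93°.
H = 42 + 0.29 × (-93) = 15.03 → 15°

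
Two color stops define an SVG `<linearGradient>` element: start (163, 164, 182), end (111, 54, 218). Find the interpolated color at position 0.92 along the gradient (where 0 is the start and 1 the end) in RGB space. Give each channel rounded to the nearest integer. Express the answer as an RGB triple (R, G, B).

(115, 63, 215)

R = 163 + 0.92 × (111 − 163) = 163 + 0.92 × -52 = 115.16 → 115
G = 164 + 0.92 × (54 − 164) = 164 + 0.92 × -110 = 62.8 → 63
B = 182 + 0.92 × (218 − 182) = 182 + 0.92 × 36 = 215.12 → 215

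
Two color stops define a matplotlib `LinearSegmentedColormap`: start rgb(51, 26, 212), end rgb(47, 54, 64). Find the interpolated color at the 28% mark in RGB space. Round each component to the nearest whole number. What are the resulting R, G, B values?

(50, 34, 171)

28% corresponds to t = 0.28.
R = 51 + 0.28 × (47 − 51) = 51 + 0.28 × -4 = 49.88 → 50
G = 26 + 0.28 × (54 − 26) = 26 + 0.28 × 28 = 33.84 → 34
B = 212 + 0.28 × (64 − 212) = 212 + 0.28 × -148 = 170.56 → 171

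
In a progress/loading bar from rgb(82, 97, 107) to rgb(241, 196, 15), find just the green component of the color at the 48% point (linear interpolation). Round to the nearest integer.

G = 97 + 0.48 × (196 − 97) = 144.52 → 145

145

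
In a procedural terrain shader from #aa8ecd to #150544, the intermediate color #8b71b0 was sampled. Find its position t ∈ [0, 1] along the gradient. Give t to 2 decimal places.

0.21

Invert the lerp on the R channel (largest span, 149): t = (139 − 170) / (21 − 170) = -31/-149 = 0.20805.
Check on G: (113 − 142)/(5 − 142) = 0.2117 ✓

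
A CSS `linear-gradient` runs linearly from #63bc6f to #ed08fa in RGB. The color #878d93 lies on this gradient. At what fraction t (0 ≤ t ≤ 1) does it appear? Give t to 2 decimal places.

0.26

Invert the lerp on the G channel (largest span, 180): t = (141 − 188) / (8 − 188) = -47/-180 = 0.26111.
Check on R: (135 − 99)/(237 − 99) = 0.2609 ✓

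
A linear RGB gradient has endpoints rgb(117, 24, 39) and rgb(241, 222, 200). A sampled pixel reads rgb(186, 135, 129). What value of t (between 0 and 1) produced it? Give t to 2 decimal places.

0.56

Invert the lerp on the G channel (largest span, 198): t = (135 − 24) / (222 − 24) = 111/198 = 0.56061.
Check on R: (186 − 117)/(241 − 117) = 0.5565 ✓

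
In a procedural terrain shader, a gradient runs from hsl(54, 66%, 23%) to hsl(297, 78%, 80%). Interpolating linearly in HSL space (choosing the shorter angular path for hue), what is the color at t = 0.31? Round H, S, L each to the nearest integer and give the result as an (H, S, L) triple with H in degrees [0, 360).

Hue: 297 − 54 = 243°, but |243| > 180 so the shorter arc goes the other way: Δh = 243 − 360 = -117°.
H = 54 + 0.31 × (-117) = 17.73 → 18°
S = 66 + 0.31 × (78 − 66) = 69.72 → 70%
L = 23 + 0.31 × (80 − 23) = 40.67 → 41%

(18, 70, 41)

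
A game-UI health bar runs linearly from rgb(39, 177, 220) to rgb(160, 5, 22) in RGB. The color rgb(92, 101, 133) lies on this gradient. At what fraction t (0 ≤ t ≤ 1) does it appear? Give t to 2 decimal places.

0.44

Invert the lerp on the B channel (largest span, 198): t = (133 − 220) / (22 − 220) = -87/-198 = 0.43939.
Check on R: (92 − 39)/(160 − 39) = 0.438 ✓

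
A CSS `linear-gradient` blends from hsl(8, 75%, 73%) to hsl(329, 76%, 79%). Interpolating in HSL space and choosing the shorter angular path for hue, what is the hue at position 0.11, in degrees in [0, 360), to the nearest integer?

Hue: 329 − 8 = 321°, but |321| > 180 so the shorter arc goes the other way: Δh = 321 − 360 = -39°.
H = 8 + 0.11 × (-39) = 3.71 → 4°

4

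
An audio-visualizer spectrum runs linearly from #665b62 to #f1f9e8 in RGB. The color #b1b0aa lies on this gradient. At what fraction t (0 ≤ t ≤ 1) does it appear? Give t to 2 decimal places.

0.54

Invert the lerp on the G channel (largest span, 158): t = (176 − 91) / (249 − 91) = 85/158 = 0.53797.
Check on R: (177 − 102)/(241 − 102) = 0.5396 ✓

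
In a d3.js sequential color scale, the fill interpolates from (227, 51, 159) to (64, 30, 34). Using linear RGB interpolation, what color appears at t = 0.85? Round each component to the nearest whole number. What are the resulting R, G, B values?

R = 227 + 0.85 × (64 − 227) = 227 + 0.85 × -163 = 88.45 → 88
G = 51 + 0.85 × (30 − 51) = 51 + 0.85 × -21 = 33.15 → 33
B = 159 + 0.85 × (34 − 159) = 159 + 0.85 × -125 = 52.75 → 53

(88, 33, 53)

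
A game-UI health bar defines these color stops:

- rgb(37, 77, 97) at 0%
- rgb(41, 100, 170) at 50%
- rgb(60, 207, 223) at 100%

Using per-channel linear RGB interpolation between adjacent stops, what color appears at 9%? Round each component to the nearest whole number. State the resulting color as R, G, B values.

(38, 81, 110)

9% lies between the 0% and 50% stops, so the local fraction is t = (9 − 0)/(50 − 0) = 9/50 ≈ 0.18.
R = 37 + 0.18 × (41 − 37) = 37.72 → 38
G = 77 + 0.18 × (100 − 77) = 81.14 → 81
B = 97 + 0.18 × (170 − 97) = 110.14 → 110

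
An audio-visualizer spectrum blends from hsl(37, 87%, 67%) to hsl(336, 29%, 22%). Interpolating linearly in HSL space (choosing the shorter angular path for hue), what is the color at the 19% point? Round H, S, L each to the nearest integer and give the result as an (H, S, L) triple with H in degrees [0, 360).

Hue: 336 − 37 = 299°, but |299| > 180 so the shorter arc goes the other way: Δh = 299 − 360 = -61°.
H = 37 + 0.19 × (-61) = 25.41 → 25°
S = 87 + 0.19 × (29 − 87) = 75.98 → 76%
L = 67 + 0.19 × (22 − 67) = 58.45 → 58%

(25, 76, 58)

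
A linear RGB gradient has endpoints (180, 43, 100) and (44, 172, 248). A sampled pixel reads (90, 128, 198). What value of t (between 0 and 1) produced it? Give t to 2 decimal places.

0.66

Invert the lerp on the B channel (largest span, 148): t = (198 − 100) / (248 − 100) = 98/148 = 0.66216.
Check on R: (90 − 180)/(44 − 180) = 0.6618 ✓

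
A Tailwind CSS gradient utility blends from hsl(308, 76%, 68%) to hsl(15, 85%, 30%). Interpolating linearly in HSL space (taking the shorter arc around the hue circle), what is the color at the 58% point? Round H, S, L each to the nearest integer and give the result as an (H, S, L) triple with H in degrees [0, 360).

(347, 81, 46)

Hue: 15 − 308 = -293°, but |-293| > 180 so the shorter arc goes the other way: Δh = -293 + 360 = 67°.
H = 308 + 0.58 × (67) = 346.86 → 347°
S = 76 + 0.58 × (85 − 76) = 81.22 → 81%
L = 68 + 0.58 × (30 − 68) = 45.96 → 46%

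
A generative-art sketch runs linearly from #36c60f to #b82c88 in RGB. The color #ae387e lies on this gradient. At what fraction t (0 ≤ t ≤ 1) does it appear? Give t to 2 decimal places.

0.92

Invert the lerp on the G channel (largest span, 154): t = (56 − 198) / (44 − 198) = -142/-154 = 0.92208.
Check on R: (174 − 54)/(184 − 54) = 0.9231 ✓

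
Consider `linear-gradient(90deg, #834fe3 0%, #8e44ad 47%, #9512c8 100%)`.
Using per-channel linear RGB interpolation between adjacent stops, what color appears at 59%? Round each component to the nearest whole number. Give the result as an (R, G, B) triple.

59% lies between the 47% and 100% stops, so the local fraction is t = (59 − 47)/(100 − 47) = 12/53 ≈ 0.2264.
#8e44ad → (142, 68, 173); #9512c8 → (149, 18, 200).
R = 142 + 0.2264 × (149 − 142) = 143.585 → 144
G = 68 + 0.2264 × (18 − 68) = 56.68 → 57
B = 173 + 0.2264 × (200 − 173) = 179.113 → 179

(144, 57, 179)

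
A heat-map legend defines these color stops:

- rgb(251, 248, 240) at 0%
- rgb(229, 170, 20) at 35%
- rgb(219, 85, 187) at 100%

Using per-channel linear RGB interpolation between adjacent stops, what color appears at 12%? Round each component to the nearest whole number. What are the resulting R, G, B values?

(243, 221, 165)

12% lies between the 0% and 35% stops, so the local fraction is t = (12 − 0)/(35 − 0) = 12/35 ≈ 0.3429.
R = 251 + 0.3429 × (229 − 251) = 243.456 → 243
G = 248 + 0.3429 × (170 − 248) = 221.254 → 221
B = 240 + 0.3429 × (20 − 240) = 164.562 → 165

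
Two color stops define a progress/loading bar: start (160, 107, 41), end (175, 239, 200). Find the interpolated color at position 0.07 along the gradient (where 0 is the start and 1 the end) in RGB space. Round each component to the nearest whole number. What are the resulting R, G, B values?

(161, 116, 52)

R = 160 + 0.07 × (175 − 160) = 160 + 0.07 × 15 = 161.05 → 161
G = 107 + 0.07 × (239 − 107) = 107 + 0.07 × 132 = 116.24 → 116
B = 41 + 0.07 × (200 − 41) = 41 + 0.07 × 159 = 52.13 → 52
So the blended color is (161, 116, 52), about #a17434.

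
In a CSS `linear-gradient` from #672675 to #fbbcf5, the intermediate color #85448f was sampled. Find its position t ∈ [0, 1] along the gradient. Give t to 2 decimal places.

0.20

Invert the lerp on the G channel (largest span, 150): t = (68 − 38) / (188 − 38) = 30/150 = 0.2.
Check on R: (133 − 103)/(251 − 103) = 0.2027 ✓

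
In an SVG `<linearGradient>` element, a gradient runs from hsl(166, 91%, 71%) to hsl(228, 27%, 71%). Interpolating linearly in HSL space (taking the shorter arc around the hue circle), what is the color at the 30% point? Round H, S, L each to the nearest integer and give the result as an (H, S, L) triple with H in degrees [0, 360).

Hue arc: Δh = 228 − 166 = 62° (|Δh| ≤ 180, already the shorter path).
H = 166 + 0.3 × (62) = 184.6 → 185°
S = 91 + 0.3 × (27 − 91) = 71.8 → 72%
L = 71 + 0.3 × (71 − 71) = 71 → 71%

(185, 72, 71)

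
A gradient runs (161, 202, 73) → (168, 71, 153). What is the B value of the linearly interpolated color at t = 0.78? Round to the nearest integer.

135

B = 73 + 0.78 × (153 − 73) = 135.4 → 135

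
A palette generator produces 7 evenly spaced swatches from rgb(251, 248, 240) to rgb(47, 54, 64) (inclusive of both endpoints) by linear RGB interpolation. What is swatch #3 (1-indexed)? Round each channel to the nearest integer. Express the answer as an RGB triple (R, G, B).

With 7 swatches and endpoints inclusive, swatch 3 sits at t = (3 − 1)/(7 − 1) = 2/6 ≈ 0.3333.
R = 251 + 0.3333 × (47 − 251) = 183.007 → 183
G = 248 + 0.3333 × (54 − 248) = 183.34 → 183
B = 240 + 0.3333 × (64 − 240) = 181.339 → 181

(183, 183, 181)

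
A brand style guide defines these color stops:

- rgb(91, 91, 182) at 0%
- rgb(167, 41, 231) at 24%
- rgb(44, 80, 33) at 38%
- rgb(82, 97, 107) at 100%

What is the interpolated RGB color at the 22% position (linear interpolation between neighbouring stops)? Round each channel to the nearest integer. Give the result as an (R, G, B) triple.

(161, 45, 227)

22% lies between the 0% and 24% stops, so the local fraction is t = (22 − 0)/(24 − 0) = 22/24 ≈ 0.9167.
R = 91 + 0.9167 × (167 − 91) = 160.669 → 161
G = 91 + 0.9167 × (41 − 91) = 45.165 → 45
B = 182 + 0.9167 × (231 − 182) = 226.918 → 227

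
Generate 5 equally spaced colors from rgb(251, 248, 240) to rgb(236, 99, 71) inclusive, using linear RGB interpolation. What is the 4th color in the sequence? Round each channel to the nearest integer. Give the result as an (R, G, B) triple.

With 5 swatches and endpoints inclusive, swatch 4 sits at t = (4 − 1)/(5 − 1) = 3/4 ≈ 0.75.
R = 251 + 0.75 × (236 − 251) = 239.75 → 240
G = 248 + 0.75 × (99 − 248) = 136.25 → 136
B = 240 + 0.75 × (71 − 240) = 113.25 → 113

(240, 136, 113)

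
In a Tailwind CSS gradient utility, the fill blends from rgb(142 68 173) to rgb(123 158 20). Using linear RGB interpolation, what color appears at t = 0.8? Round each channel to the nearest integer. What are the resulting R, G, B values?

R = 142 + 0.8 × (123 − 142) = 142 + 0.8 × -19 = 126.8 → 127
G = 68 + 0.8 × (158 − 68) = 68 + 0.8 × 90 = 140 → 140
B = 173 + 0.8 × (20 − 173) = 173 + 0.8 × -153 = 50.6 → 51
So the blended color is (127, 140, 51), about #7f8c33.

(127, 140, 51)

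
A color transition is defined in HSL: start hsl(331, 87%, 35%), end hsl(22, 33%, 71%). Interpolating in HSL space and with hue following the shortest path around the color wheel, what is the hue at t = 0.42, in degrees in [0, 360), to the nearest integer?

Hue: 22 − 331 = -309°, but |-309| > 180 so the shorter arc goes the other way: Δh = -309 + 360 = 51°.
H = 331 + 0.42 × (51) = 352.42 → 352°

352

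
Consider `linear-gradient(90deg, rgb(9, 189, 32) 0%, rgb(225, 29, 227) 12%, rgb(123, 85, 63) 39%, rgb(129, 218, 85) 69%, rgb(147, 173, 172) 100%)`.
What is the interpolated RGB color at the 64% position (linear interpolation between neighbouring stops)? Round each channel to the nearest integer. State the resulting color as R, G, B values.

64% lies between the 39% and 69% stops, so the local fraction is t = (64 − 39)/(69 − 39) = 25/30 ≈ 0.8333.
R = 123 + 0.8333 × (129 − 123) = 128 → 128
G = 85 + 0.8333 × (218 − 85) = 195.829 → 196
B = 63 + 0.8333 × (85 − 63) = 81.333 → 81

(128, 196, 81)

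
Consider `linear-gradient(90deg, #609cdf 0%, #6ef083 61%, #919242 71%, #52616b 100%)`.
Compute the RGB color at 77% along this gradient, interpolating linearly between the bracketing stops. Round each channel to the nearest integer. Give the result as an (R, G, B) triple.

77% lies between the 71% and 100% stops, so the local fraction is t = (77 − 71)/(100 − 71) = 6/29 ≈ 0.2069.
#919242 → (145, 146, 66); #52616b → (82, 97, 107).
R = 145 + 0.2069 × (82 − 145) = 131.965 → 132
G = 146 + 0.2069 × (97 − 146) = 135.862 → 136
B = 66 + 0.2069 × (107 − 66) = 74.483 → 74

(132, 136, 74)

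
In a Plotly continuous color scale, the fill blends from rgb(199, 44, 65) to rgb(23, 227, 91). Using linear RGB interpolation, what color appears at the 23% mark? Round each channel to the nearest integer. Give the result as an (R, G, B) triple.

23% corresponds to t = 0.23.
R = 199 + 0.23 × (23 − 199) = 199 + 0.23 × -176 = 158.52 → 159
G = 44 + 0.23 × (227 − 44) = 44 + 0.23 × 183 = 86.09 → 86
B = 65 + 0.23 × (91 − 65) = 65 + 0.23 × 26 = 70.98 → 71

(159, 86, 71)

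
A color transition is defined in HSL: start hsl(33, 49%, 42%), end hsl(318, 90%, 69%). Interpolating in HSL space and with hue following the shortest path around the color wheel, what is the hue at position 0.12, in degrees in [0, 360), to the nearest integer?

24

Hue: 318 − 33 = 285°, but |285| > 180 so the shorter arc goes the other way: Δh = 285 − 360 = -75°.
H = 33 + 0.12 × (-75) = 24 → 24°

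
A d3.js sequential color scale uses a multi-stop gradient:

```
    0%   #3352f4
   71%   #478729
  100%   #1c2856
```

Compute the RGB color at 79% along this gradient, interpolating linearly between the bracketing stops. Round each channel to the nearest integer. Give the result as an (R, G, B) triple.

79% lies between the 71% and 100% stops, so the local fraction is t = (79 − 71)/(100 − 71) = 8/29 ≈ 0.2759.
#478729 → (71, 135, 41); #1c2856 → (28, 40, 86).
R = 71 + 0.2759 × (28 − 71) = 59.136 → 59
G = 135 + 0.2759 × (40 − 135) = 108.79 → 109
B = 41 + 0.2759 × (86 − 41) = 53.416 → 53

(59, 109, 53)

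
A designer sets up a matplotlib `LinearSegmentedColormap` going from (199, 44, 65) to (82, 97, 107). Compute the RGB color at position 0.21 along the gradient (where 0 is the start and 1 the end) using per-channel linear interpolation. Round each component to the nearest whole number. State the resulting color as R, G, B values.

(174, 55, 74)

R = 199 + 0.21 × (82 − 199) = 199 + 0.21 × -117 = 174.43 → 174
G = 44 + 0.21 × (97 − 44) = 44 + 0.21 × 53 = 55.13 → 55
B = 65 + 0.21 × (107 − 65) = 65 + 0.21 × 42 = 73.82 → 74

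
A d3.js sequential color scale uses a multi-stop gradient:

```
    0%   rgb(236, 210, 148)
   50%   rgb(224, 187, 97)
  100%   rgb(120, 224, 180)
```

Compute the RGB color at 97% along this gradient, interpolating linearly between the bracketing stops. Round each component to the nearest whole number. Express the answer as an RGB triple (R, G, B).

(126, 222, 175)

97% lies between the 50% and 100% stops, so the local fraction is t = (97 − 50)/(100 − 50) = 47/50 ≈ 0.94.
R = 224 + 0.94 × (120 − 224) = 126.24 → 126
G = 187 + 0.94 × (224 − 187) = 221.78 → 222
B = 97 + 0.94 × (180 − 97) = 175.02 → 175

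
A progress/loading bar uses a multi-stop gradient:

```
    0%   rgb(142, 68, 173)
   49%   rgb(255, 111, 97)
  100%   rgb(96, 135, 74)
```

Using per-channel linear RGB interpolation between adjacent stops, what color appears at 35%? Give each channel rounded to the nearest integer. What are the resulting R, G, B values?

(223, 99, 119)

35% lies between the 0% and 49% stops, so the local fraction is t = (35 − 0)/(49 − 0) = 35/49 ≈ 0.7143.
R = 142 + 0.7143 × (255 − 142) = 222.716 → 223
G = 68 + 0.7143 × (111 − 68) = 98.715 → 99
B = 173 + 0.7143 × (97 − 173) = 118.713 → 119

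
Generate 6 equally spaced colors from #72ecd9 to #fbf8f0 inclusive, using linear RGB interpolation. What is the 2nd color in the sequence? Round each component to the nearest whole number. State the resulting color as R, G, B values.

With 6 swatches and endpoints inclusive, swatch 2 sits at t = (2 − 1)/(6 − 1) = 1/5 ≈ 0.2.
#72ecd9 → (114, 236, 217); #fbf8f0 → (251, 248, 240).
R = 114 + 0.2 × (251 − 114) = 141.4 → 141
G = 236 + 0.2 × (248 − 236) = 238.4 → 238
B = 217 + 0.2 × (240 − 217) = 221.6 → 222

(141, 238, 222)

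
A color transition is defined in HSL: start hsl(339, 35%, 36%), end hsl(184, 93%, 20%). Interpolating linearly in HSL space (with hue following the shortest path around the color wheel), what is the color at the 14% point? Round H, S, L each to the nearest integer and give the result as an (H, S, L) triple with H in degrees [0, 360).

Hue arc: Δh = 184 − 339 = -155° (|Δh| ≤ 180, already the shorter path).
H = 339 + 0.14 × (-155) = 317.3 → 317°
S = 35 + 0.14 × (93 − 35) = 43.12 → 43%
L = 36 + 0.14 × (20 − 36) = 33.76 → 34%

(317, 43, 34)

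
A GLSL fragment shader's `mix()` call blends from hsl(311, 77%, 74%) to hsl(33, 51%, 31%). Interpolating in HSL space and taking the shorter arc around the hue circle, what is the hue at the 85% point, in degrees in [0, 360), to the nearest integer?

21

Hue: 33 − 311 = -278°, but |-278| > 180 so the shorter arc goes the other way: Δh = -278 + 360 = 82°.
H = 311 + 0.85 × (82) = 380.7 → 381 → 381 mod 360 = 21°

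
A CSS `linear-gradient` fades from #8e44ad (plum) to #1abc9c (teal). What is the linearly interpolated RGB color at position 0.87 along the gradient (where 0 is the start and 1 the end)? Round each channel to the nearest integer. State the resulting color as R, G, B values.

#8e44ad → (142, 68, 173); #1abc9c → (26, 188, 156).
R = 142 + 0.87 × (26 − 142) = 142 + 0.87 × -116 = 41.08 → 41
G = 68 + 0.87 × (188 − 68) = 68 + 0.87 × 120 = 172.4 → 172
B = 173 + 0.87 × (156 − 173) = 173 + 0.87 × -17 = 158.21 → 158

(41, 172, 158)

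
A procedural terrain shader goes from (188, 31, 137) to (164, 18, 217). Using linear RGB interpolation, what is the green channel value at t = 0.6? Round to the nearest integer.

23

G = 31 + 0.6 × (18 − 31) = 23.2 → 23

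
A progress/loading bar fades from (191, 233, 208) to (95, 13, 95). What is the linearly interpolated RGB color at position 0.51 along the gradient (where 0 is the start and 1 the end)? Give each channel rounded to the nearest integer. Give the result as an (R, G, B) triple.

R = 191 + 0.51 × (95 − 191) = 191 + 0.51 × -96 = 142.04 → 142
G = 233 + 0.51 × (13 − 233) = 233 + 0.51 × -220 = 120.8 → 121
B = 208 + 0.51 × (95 − 208) = 208 + 0.51 × -113 = 150.37 → 150

(142, 121, 150)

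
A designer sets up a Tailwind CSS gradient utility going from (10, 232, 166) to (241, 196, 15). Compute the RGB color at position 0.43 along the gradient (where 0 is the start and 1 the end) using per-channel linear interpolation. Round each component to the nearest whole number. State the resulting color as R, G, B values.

R = 10 + 0.43 × (241 − 10) = 10 + 0.43 × 231 = 109.33 → 109
G = 232 + 0.43 × (196 − 232) = 232 + 0.43 × -36 = 216.52 → 217
B = 166 + 0.43 × (15 − 166) = 166 + 0.43 × -151 = 101.07 → 101

(109, 217, 101)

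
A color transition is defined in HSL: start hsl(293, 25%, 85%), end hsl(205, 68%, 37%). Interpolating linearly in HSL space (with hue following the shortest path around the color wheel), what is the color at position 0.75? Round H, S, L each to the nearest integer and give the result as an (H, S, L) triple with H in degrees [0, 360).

Hue arc: Δh = 205 − 293 = -88° (|Δh| ≤ 180, already the shorter path).
H = 293 + 0.75 × (-88) = 227 → 227°
S = 25 + 0.75 × (68 − 25) = 57.25 → 57%
L = 85 + 0.75 × (37 − 85) = 49 → 49%

(227, 57, 49)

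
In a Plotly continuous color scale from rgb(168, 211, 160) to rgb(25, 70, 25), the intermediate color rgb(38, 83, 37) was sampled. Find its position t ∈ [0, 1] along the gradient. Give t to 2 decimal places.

Invert the lerp on the R channel (largest span, 143): t = (38 − 168) / (25 − 168) = -130/-143 = 0.90909.
Check on G: (83 − 211)/(70 − 211) = 0.9078 ✓

0.91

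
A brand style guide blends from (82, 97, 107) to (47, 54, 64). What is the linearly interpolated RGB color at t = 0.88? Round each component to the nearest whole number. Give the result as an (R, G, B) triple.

R = 82 + 0.88 × (47 − 82) = 82 + 0.88 × -35 = 51.2 → 51
G = 97 + 0.88 × (54 − 97) = 97 + 0.88 × -43 = 59.16 → 59
B = 107 + 0.88 × (64 − 107) = 107 + 0.88 × -43 = 69.16 → 69

(51, 59, 69)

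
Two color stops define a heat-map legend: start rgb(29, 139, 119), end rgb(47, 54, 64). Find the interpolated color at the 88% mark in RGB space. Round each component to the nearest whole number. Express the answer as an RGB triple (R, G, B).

88% corresponds to t = 0.88.
R = 29 + 0.88 × (47 − 29) = 29 + 0.88 × 18 = 44.84 → 45
G = 139 + 0.88 × (54 − 139) = 139 + 0.88 × -85 = 64.2 → 64
B = 119 + 0.88 × (64 − 119) = 119 + 0.88 × -55 = 70.6 → 71
So the blended color is (45, 64, 71), about #2d4047.

(45, 64, 71)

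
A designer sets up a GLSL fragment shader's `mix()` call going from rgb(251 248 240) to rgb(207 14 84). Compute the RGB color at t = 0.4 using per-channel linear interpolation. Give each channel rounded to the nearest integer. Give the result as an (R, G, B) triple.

(233, 154, 178)

R = 251 + 0.4 × (207 − 251) = 251 + 0.4 × -44 = 233.4 → 233
G = 248 + 0.4 × (14 − 248) = 248 + 0.4 × -234 = 154.4 → 154
B = 240 + 0.4 × (84 − 240) = 240 + 0.4 × -156 = 177.6 → 178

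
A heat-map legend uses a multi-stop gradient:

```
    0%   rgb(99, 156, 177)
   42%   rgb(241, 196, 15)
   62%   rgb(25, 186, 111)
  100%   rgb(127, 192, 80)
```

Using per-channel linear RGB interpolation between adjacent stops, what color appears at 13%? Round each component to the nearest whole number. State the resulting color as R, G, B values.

(143, 168, 127)

13% lies between the 0% and 42% stops, so the local fraction is t = (13 − 0)/(42 − 0) = 13/42 ≈ 0.3095.
R = 99 + 0.3095 × (241 − 99) = 142.949 → 143
G = 156 + 0.3095 × (196 − 156) = 168.38 → 168
B = 177 + 0.3095 × (15 − 177) = 126.861 → 127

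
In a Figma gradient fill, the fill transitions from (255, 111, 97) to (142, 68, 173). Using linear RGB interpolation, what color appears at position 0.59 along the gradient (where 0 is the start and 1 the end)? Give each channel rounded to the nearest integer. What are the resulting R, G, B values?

R = 255 + 0.59 × (142 − 255) = 255 + 0.59 × -113 = 188.33 → 188
G = 111 + 0.59 × (68 − 111) = 111 + 0.59 × -43 = 85.63 → 86
B = 97 + 0.59 × (173 − 97) = 97 + 0.59 × 76 = 141.84 → 142
So the blended color is (188, 86, 142), about #bc568e.

(188, 86, 142)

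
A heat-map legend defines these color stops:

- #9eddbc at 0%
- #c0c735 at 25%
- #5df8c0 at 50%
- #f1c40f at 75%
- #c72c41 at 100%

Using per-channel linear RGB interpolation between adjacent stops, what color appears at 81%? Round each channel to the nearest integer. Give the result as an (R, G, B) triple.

81% lies between the 75% and 100% stops, so the local fraction is t = (81 − 75)/(100 − 75) = 6/25 ≈ 0.24.
#f1c40f → (241, 196, 15); #c72c41 → (199, 44, 65).
R = 241 + 0.24 × (199 − 241) = 230.92 → 231
G = 196 + 0.24 × (44 − 196) = 159.52 → 160
B = 15 + 0.24 × (65 − 15) = 27 → 27

(231, 160, 27)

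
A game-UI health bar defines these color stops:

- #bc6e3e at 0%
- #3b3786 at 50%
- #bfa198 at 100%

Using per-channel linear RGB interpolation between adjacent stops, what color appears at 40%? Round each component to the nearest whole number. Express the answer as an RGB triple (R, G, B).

40% lies between the 0% and 50% stops, so the local fraction is t = (40 − 0)/(50 − 0) = 40/50 ≈ 0.8.
#bc6e3e → (188, 110, 62); #3b3786 → (59, 55, 134).
R = 188 + 0.8 × (59 − 188) = 84.8 → 85
G = 110 + 0.8 × (55 − 110) = 66 → 66
B = 62 + 0.8 × (134 − 62) = 119.6 → 120

(85, 66, 120)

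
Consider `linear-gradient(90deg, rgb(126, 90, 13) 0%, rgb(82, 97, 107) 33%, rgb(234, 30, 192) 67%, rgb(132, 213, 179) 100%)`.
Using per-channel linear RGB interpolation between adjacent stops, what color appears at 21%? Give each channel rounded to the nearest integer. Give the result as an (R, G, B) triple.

21% lies between the 0% and 33% stops, so the local fraction is t = (21 − 0)/(33 − 0) = 21/33 ≈ 0.6364.
R = 126 + 0.6364 × (82 − 126) = 97.998 → 98
G = 90 + 0.6364 × (97 − 90) = 94.455 → 94
B = 13 + 0.6364 × (107 − 13) = 72.822 → 73

(98, 94, 73)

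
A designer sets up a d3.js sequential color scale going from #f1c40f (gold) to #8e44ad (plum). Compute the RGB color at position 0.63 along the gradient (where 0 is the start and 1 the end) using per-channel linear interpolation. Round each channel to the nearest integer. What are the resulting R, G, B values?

#f1c40f → (241, 196, 15); #8e44ad → (142, 68, 173).
R = 241 + 0.63 × (142 − 241) = 241 + 0.63 × -99 = 178.63 → 179
G = 196 + 0.63 × (68 − 196) = 196 + 0.63 × -128 = 115.36 → 115
B = 15 + 0.63 × (173 − 15) = 15 + 0.63 × 158 = 114.54 → 115
So the blended color is (179, 115, 115), about #b37373.

(179, 115, 115)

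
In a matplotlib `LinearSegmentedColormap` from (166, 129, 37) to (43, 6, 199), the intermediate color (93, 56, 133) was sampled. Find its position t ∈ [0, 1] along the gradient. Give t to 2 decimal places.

0.59

Invert the lerp on the B channel (largest span, 162): t = (133 − 37) / (199 − 37) = 96/162 = 0.59259.
Check on R: (93 − 166)/(43 − 166) = 0.5935 ✓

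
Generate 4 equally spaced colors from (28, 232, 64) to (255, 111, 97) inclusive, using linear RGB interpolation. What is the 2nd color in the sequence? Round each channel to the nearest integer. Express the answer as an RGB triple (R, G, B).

(104, 192, 75)

With 4 swatches and endpoints inclusive, swatch 2 sits at t = (2 − 1)/(4 − 1) = 1/3 ≈ 0.3333.
R = 28 + 0.3333 × (255 − 28) = 103.659 → 104
G = 232 + 0.3333 × (111 − 232) = 191.671 → 192
B = 64 + 0.3333 × (97 − 64) = 74.999 → 75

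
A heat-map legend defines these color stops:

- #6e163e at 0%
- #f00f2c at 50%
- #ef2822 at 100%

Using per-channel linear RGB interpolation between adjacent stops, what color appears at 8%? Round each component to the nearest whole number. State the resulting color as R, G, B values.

8% lies between the 0% and 50% stops, so the local fraction is t = (8 − 0)/(50 − 0) = 8/50 ≈ 0.16.
#6e163e → (110, 22, 62); #f00f2c → (240, 15, 44).
R = 110 + 0.16 × (240 − 110) = 130.8 → 131
G = 22 + 0.16 × (15 − 22) = 20.88 → 21
B = 62 + 0.16 × (44 − 62) = 59.12 → 59

(131, 21, 59)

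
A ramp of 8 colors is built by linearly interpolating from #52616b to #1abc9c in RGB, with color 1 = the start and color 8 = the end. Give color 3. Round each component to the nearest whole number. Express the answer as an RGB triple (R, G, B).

With 8 swatches and endpoints inclusive, swatch 3 sits at t = (3 − 1)/(8 − 1) = 2/7 ≈ 0.2857.
#52616b → (82, 97, 107); #1abc9c → (26, 188, 156).
R = 82 + 0.2857 × (26 − 82) = 66.001 → 66
G = 97 + 0.2857 × (188 − 97) = 122.999 → 123
B = 107 + 0.2857 × (156 − 107) = 120.999 → 121

(66, 123, 121)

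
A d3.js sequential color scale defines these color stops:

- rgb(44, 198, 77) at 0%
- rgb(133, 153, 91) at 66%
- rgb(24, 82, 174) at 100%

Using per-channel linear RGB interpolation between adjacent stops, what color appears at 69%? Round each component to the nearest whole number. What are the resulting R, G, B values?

(123, 147, 98)

69% lies between the 66% and 100% stops, so the local fraction is t = (69 − 66)/(100 − 66) = 3/34 ≈ 0.0882.
R = 133 + 0.0882 × (24 − 133) = 123.386 → 123
G = 153 + 0.0882 × (82 − 153) = 146.738 → 147
B = 91 + 0.0882 × (174 − 91) = 98.321 → 98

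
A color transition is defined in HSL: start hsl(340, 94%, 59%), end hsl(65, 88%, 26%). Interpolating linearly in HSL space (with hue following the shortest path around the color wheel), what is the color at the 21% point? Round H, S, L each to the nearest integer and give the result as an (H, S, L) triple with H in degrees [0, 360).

(358, 93, 52)

Hue: 65 − 340 = -275°, but |-275| > 180 so the shorter arc goes the other way: Δh = -275 + 360 = 85°.
H = 340 + 0.21 × (85) = 357.85 → 358°
S = 94 + 0.21 × (88 − 94) = 92.74 → 93%
L = 59 + 0.21 × (26 − 59) = 52.07 → 52%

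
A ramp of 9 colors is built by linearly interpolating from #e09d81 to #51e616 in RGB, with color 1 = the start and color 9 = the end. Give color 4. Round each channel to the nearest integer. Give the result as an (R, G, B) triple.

(170, 184, 89)

With 9 swatches and endpoints inclusive, swatch 4 sits at t = (4 − 1)/(9 − 1) = 3/8 ≈ 0.375.
#e09d81 → (224, 157, 129); #51e616 → (81, 230, 22).
R = 224 + 0.375 × (81 − 224) = 170.375 → 170
G = 157 + 0.375 × (230 − 157) = 184.375 → 184
B = 129 + 0.375 × (22 − 129) = 88.875 → 89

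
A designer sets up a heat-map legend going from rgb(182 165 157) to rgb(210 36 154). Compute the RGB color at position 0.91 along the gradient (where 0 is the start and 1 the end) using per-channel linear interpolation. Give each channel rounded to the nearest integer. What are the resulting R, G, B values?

(207, 48, 154)

R = 182 + 0.91 × (210 − 182) = 182 + 0.91 × 28 = 207.48 → 207
G = 165 + 0.91 × (36 − 165) = 165 + 0.91 × -129 = 47.61 → 48
B = 157 + 0.91 × (154 − 157) = 157 + 0.91 × -3 = 154.27 → 154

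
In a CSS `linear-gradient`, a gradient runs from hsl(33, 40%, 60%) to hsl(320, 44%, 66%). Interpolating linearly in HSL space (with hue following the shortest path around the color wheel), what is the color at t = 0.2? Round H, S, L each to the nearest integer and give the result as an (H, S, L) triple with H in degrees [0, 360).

Hue: 320 − 33 = 287°, but |287| > 180 so the shorter arc goes the other way: Δh = 287 − 360 = -73°.
H = 33 + 0.2 × (-73) = 18.4 → 18°
S = 40 + 0.2 × (44 − 40) = 40.8 → 41%
L = 60 + 0.2 × (66 − 60) = 61.2 → 61%

(18, 41, 61)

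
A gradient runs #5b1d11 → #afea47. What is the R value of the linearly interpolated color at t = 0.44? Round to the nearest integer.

128

R₁ = 91 (from #5b1d11), R₂ = 175 (from #afea47).
R = 91 + 0.44 × (175 − 91) = 127.96 → 128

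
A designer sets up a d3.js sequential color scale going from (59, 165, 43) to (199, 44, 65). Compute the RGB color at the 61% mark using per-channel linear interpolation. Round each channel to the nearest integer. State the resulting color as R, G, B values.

61% corresponds to t = 0.61.
R = 59 + 0.61 × (199 − 59) = 59 + 0.61 × 140 = 144.4 → 144
G = 165 + 0.61 × (44 − 165) = 165 + 0.61 × -121 = 91.19 → 91
B = 43 + 0.61 × (65 − 43) = 43 + 0.61 × 22 = 56.42 → 56

(144, 91, 56)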